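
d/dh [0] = 0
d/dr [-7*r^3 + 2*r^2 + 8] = r*(4 - 21*r)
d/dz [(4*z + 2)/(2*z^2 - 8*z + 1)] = 4*(-2*z^2 - 2*z + 5)/(4*z^4 - 32*z^3 + 68*z^2 - 16*z + 1)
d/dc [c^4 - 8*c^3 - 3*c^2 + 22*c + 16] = 4*c^3 - 24*c^2 - 6*c + 22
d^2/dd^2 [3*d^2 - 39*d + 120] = 6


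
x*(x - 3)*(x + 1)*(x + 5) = x^4 + 3*x^3 - 13*x^2 - 15*x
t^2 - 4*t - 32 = (t - 8)*(t + 4)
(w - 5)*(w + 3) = w^2 - 2*w - 15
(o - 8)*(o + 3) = o^2 - 5*o - 24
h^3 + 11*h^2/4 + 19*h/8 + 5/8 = (h + 1/2)*(h + 1)*(h + 5/4)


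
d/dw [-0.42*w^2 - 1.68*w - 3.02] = -0.84*w - 1.68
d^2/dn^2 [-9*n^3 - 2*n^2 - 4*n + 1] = -54*n - 4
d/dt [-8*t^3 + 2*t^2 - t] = -24*t^2 + 4*t - 1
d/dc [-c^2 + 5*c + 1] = 5 - 2*c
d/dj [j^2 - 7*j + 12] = 2*j - 7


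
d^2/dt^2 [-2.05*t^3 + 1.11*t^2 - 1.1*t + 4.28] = 2.22 - 12.3*t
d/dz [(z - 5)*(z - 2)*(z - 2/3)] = 3*z^2 - 46*z/3 + 44/3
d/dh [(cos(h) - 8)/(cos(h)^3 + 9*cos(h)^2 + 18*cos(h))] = (-285*cos(h) - 15*cos(2*h) + cos(3*h) - 303)*sin(h)/(2*(cos(h) + 3)^2*(cos(h) + 6)^2*cos(h)^2)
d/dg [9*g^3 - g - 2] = 27*g^2 - 1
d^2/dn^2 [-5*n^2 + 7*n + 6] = -10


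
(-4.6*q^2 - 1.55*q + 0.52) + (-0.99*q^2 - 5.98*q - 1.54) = -5.59*q^2 - 7.53*q - 1.02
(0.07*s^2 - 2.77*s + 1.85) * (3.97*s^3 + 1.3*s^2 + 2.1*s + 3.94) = 0.2779*s^5 - 10.9059*s^4 + 3.8905*s^3 - 3.1362*s^2 - 7.0288*s + 7.289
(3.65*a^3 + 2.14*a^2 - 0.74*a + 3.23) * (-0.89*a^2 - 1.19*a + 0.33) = -3.2485*a^5 - 6.2481*a^4 - 0.6835*a^3 - 1.2879*a^2 - 4.0879*a + 1.0659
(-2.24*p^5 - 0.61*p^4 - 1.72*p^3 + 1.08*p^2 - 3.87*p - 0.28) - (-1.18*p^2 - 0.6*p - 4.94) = -2.24*p^5 - 0.61*p^4 - 1.72*p^3 + 2.26*p^2 - 3.27*p + 4.66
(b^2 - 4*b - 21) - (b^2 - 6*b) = 2*b - 21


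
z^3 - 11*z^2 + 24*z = z*(z - 8)*(z - 3)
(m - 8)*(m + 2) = m^2 - 6*m - 16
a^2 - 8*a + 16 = (a - 4)^2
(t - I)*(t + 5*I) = t^2 + 4*I*t + 5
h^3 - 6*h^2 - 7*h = h*(h - 7)*(h + 1)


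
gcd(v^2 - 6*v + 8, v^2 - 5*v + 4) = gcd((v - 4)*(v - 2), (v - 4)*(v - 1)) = v - 4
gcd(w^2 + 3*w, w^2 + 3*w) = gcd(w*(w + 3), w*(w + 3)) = w^2 + 3*w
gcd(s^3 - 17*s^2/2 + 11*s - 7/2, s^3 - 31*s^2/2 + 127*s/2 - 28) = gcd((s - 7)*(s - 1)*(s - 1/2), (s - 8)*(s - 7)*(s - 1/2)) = s^2 - 15*s/2 + 7/2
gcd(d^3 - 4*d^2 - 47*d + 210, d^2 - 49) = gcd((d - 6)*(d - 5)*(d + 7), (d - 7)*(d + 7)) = d + 7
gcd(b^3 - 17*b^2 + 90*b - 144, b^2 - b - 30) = b - 6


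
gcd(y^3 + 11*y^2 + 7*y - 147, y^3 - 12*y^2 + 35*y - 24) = y - 3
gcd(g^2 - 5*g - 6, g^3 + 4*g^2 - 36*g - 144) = g - 6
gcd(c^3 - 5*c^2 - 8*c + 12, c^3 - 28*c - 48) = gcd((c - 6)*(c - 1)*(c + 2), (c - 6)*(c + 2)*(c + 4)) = c^2 - 4*c - 12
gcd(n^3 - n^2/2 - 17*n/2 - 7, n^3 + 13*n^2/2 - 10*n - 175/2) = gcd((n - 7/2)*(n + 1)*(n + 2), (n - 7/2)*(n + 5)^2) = n - 7/2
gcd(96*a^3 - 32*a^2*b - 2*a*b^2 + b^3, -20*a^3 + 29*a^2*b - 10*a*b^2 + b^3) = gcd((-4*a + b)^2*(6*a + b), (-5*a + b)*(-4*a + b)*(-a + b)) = 4*a - b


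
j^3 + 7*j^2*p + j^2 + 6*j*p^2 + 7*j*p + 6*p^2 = (j + 1)*(j + p)*(j + 6*p)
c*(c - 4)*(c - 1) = c^3 - 5*c^2 + 4*c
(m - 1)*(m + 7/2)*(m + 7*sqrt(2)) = m^3 + 5*m^2/2 + 7*sqrt(2)*m^2 - 7*m/2 + 35*sqrt(2)*m/2 - 49*sqrt(2)/2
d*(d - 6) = d^2 - 6*d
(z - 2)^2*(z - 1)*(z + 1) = z^4 - 4*z^3 + 3*z^2 + 4*z - 4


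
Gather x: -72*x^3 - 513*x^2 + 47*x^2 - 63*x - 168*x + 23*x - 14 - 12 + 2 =-72*x^3 - 466*x^2 - 208*x - 24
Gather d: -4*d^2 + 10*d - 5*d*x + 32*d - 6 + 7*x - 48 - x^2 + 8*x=-4*d^2 + d*(42 - 5*x) - x^2 + 15*x - 54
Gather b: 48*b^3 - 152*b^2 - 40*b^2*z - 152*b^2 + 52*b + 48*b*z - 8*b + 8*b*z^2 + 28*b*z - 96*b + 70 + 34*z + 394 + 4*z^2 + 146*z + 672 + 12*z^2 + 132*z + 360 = 48*b^3 + b^2*(-40*z - 304) + b*(8*z^2 + 76*z - 52) + 16*z^2 + 312*z + 1496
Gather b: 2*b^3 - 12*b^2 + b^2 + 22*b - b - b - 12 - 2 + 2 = 2*b^3 - 11*b^2 + 20*b - 12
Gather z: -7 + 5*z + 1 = 5*z - 6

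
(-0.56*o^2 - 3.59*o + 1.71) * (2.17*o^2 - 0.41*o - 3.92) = -1.2152*o^4 - 7.5607*o^3 + 7.3778*o^2 + 13.3717*o - 6.7032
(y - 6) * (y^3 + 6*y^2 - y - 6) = y^4 - 37*y^2 + 36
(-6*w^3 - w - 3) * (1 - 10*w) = 60*w^4 - 6*w^3 + 10*w^2 + 29*w - 3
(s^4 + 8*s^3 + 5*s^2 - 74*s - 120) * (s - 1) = s^5 + 7*s^4 - 3*s^3 - 79*s^2 - 46*s + 120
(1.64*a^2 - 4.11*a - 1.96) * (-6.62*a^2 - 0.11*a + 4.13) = -10.8568*a^4 + 27.0278*a^3 + 20.2005*a^2 - 16.7587*a - 8.0948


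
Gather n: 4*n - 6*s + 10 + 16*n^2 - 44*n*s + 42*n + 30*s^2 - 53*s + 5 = 16*n^2 + n*(46 - 44*s) + 30*s^2 - 59*s + 15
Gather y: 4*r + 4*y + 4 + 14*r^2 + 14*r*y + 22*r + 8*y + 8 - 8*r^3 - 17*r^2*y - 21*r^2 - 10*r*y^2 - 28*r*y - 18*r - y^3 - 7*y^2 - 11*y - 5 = -8*r^3 - 7*r^2 + 8*r - y^3 + y^2*(-10*r - 7) + y*(-17*r^2 - 14*r + 1) + 7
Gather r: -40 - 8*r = -8*r - 40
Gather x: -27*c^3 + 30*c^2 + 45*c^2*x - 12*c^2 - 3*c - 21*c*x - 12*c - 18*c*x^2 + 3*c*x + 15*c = -27*c^3 + 18*c^2 - 18*c*x^2 + x*(45*c^2 - 18*c)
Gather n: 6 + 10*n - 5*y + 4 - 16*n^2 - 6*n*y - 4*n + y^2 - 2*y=-16*n^2 + n*(6 - 6*y) + y^2 - 7*y + 10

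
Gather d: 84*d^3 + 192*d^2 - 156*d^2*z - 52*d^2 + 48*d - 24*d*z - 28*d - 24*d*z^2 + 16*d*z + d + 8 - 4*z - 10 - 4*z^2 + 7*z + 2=84*d^3 + d^2*(140 - 156*z) + d*(-24*z^2 - 8*z + 21) - 4*z^2 + 3*z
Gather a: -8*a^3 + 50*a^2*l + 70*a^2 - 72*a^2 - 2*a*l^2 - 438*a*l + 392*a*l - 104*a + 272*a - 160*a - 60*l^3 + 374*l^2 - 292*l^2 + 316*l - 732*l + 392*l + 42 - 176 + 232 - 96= -8*a^3 + a^2*(50*l - 2) + a*(-2*l^2 - 46*l + 8) - 60*l^3 + 82*l^2 - 24*l + 2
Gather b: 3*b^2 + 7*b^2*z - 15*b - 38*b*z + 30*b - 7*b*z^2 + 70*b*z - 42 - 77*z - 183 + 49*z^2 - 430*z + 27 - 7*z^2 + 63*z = b^2*(7*z + 3) + b*(-7*z^2 + 32*z + 15) + 42*z^2 - 444*z - 198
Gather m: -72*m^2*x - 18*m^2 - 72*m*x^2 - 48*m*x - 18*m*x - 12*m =m^2*(-72*x - 18) + m*(-72*x^2 - 66*x - 12)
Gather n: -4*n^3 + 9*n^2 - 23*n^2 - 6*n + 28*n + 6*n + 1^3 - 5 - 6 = -4*n^3 - 14*n^2 + 28*n - 10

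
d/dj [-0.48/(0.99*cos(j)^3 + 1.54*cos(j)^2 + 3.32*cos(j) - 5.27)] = (1.4256*sin(j)^2 - 1.4784*cos(j) - 3.0192)*sin(j)/(0.99*cos(j)^3 + 1.54*cos(j)^2 + 3.32*cos(j) - 5.27)^2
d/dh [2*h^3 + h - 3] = 6*h^2 + 1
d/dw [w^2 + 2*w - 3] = 2*w + 2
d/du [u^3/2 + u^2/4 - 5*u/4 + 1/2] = 3*u^2/2 + u/2 - 5/4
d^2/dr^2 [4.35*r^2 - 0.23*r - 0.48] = 8.70000000000000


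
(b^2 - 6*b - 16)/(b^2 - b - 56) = (b + 2)/(b + 7)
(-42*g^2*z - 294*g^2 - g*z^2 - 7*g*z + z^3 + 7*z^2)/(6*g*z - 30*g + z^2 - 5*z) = (-7*g*z - 49*g + z^2 + 7*z)/(z - 5)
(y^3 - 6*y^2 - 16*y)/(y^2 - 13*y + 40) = y*(y + 2)/(y - 5)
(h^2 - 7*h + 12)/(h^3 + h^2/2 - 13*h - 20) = 2*(h - 3)/(2*h^2 + 9*h + 10)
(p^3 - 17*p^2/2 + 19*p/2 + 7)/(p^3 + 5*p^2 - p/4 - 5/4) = 2*(p^2 - 9*p + 14)/(2*p^2 + 9*p - 5)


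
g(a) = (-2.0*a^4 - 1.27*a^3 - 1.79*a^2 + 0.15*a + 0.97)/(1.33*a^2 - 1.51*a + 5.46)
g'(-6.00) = 15.15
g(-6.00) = -38.17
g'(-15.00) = 42.40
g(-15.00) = -297.43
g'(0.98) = -2.62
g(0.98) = -0.69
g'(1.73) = -6.72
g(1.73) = -4.19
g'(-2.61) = 4.78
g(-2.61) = -4.43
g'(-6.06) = 15.34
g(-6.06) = -39.09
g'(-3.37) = 7.08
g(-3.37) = -8.94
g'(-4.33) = 10.03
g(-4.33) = -17.14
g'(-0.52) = 0.35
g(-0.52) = 0.07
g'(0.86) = -2.04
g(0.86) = -0.41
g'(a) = (1.51 - 2.66*a)*(-2.0*a^4 - 1.27*a^3 - 1.79*a^2 + 0.15*a + 0.97)/(1.33*a^2 - 1.51*a + 5.46)^2 + (-8.0*a^3 - 3.81*a^2 - 3.58*a + 0.15)/(1.33*a^2 - 1.51*a + 5.46) = (-5.32*a^5 + 7.3709*a^4 - 39.8446*a^3 - 18.2992*a^2 - 22.127*a + 2.2837)/(1.7689*a^4 - 4.0166*a^3 + 16.8037*a^2 - 16.4892*a + 29.8116)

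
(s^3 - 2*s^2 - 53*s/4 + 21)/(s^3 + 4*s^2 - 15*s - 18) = (s^3 - 2*s^2 - 53*s/4 + 21)/(s^3 + 4*s^2 - 15*s - 18)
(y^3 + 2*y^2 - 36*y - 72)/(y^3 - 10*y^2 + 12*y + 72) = (y + 6)/(y - 6)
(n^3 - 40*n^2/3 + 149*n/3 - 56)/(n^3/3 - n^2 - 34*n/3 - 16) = (3*n^2 - 16*n + 21)/(n^2 + 5*n + 6)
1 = 1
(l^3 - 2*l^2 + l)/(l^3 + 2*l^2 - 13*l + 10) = l*(l - 1)/(l^2 + 3*l - 10)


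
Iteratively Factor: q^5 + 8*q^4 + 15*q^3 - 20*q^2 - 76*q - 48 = (q - 2)*(q^4 + 10*q^3 + 35*q^2 + 50*q + 24) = (q - 2)*(q + 1)*(q^3 + 9*q^2 + 26*q + 24) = (q - 2)*(q + 1)*(q + 3)*(q^2 + 6*q + 8) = (q - 2)*(q + 1)*(q + 2)*(q + 3)*(q + 4)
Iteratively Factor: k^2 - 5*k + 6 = (k - 2)*(k - 3)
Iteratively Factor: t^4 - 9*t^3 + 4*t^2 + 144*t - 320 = (t + 4)*(t^3 - 13*t^2 + 56*t - 80) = (t - 5)*(t + 4)*(t^2 - 8*t + 16) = (t - 5)*(t - 4)*(t + 4)*(t - 4)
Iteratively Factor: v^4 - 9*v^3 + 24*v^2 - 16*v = (v - 1)*(v^3 - 8*v^2 + 16*v) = (v - 4)*(v - 1)*(v^2 - 4*v) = v*(v - 4)*(v - 1)*(v - 4)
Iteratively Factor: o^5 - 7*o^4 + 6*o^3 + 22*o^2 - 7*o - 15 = (o - 5)*(o^4 - 2*o^3 - 4*o^2 + 2*o + 3) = (o - 5)*(o + 1)*(o^3 - 3*o^2 - o + 3) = (o - 5)*(o + 1)^2*(o^2 - 4*o + 3) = (o - 5)*(o - 1)*(o + 1)^2*(o - 3)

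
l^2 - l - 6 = (l - 3)*(l + 2)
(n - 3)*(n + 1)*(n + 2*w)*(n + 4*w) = n^4 + 6*n^3*w - 2*n^3 + 8*n^2*w^2 - 12*n^2*w - 3*n^2 - 16*n*w^2 - 18*n*w - 24*w^2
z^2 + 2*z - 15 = (z - 3)*(z + 5)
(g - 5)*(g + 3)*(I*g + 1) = I*g^3 + g^2 - 2*I*g^2 - 2*g - 15*I*g - 15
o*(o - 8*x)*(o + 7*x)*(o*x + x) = o^4*x - o^3*x^2 + o^3*x - 56*o^2*x^3 - o^2*x^2 - 56*o*x^3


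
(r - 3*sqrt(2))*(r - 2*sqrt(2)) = r^2 - 5*sqrt(2)*r + 12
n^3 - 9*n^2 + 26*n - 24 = (n - 4)*(n - 3)*(n - 2)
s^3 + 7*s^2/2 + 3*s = s*(s + 3/2)*(s + 2)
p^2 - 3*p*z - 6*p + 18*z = (p - 6)*(p - 3*z)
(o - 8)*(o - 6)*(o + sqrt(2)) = o^3 - 14*o^2 + sqrt(2)*o^2 - 14*sqrt(2)*o + 48*o + 48*sqrt(2)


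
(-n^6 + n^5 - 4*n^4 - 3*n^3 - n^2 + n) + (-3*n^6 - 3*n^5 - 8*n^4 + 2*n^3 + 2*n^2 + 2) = -4*n^6 - 2*n^5 - 12*n^4 - n^3 + n^2 + n + 2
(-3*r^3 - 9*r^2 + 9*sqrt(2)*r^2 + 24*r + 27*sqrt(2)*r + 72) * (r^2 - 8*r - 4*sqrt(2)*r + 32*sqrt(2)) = -3*r^5 + 15*r^4 + 21*sqrt(2)*r^4 - 105*sqrt(2)*r^3 + 24*r^3 - 600*sqrt(2)*r^2 + 240*r^2 + 480*sqrt(2)*r + 1152*r + 2304*sqrt(2)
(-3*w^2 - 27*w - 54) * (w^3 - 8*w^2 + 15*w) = -3*w^5 - 3*w^4 + 117*w^3 + 27*w^2 - 810*w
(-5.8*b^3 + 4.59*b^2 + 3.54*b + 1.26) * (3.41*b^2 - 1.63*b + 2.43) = -19.778*b^5 + 25.1059*b^4 - 9.5043*b^3 + 9.6801*b^2 + 6.5484*b + 3.0618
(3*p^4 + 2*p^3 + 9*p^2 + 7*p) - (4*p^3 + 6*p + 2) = 3*p^4 - 2*p^3 + 9*p^2 + p - 2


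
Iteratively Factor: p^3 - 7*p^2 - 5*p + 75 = (p - 5)*(p^2 - 2*p - 15) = (p - 5)^2*(p + 3)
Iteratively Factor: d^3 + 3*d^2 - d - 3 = (d - 1)*(d^2 + 4*d + 3) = (d - 1)*(d + 1)*(d + 3)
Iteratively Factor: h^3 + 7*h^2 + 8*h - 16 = (h + 4)*(h^2 + 3*h - 4) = (h - 1)*(h + 4)*(h + 4)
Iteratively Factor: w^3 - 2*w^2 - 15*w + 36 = (w + 4)*(w^2 - 6*w + 9) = (w - 3)*(w + 4)*(w - 3)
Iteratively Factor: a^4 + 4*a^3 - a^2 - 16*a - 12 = (a + 1)*(a^3 + 3*a^2 - 4*a - 12) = (a + 1)*(a + 3)*(a^2 - 4) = (a + 1)*(a + 2)*(a + 3)*(a - 2)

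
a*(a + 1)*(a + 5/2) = a^3 + 7*a^2/2 + 5*a/2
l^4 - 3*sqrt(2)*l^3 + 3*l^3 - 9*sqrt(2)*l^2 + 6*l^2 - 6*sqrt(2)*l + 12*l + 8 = (l + 1)*(l + 2)*(l - 2*sqrt(2))*(l - sqrt(2))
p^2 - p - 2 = (p - 2)*(p + 1)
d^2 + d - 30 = (d - 5)*(d + 6)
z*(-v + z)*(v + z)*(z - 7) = -v^2*z^2 + 7*v^2*z + z^4 - 7*z^3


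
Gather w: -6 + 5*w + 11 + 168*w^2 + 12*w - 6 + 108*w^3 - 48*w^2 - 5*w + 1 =108*w^3 + 120*w^2 + 12*w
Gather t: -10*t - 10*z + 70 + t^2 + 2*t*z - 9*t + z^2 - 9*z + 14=t^2 + t*(2*z - 19) + z^2 - 19*z + 84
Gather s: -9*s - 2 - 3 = -9*s - 5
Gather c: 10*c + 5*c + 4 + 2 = 15*c + 6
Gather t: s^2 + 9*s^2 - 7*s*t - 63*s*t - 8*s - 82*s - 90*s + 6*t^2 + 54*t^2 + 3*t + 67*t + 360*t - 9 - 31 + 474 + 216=10*s^2 - 180*s + 60*t^2 + t*(430 - 70*s) + 650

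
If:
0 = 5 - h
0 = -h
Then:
No Solution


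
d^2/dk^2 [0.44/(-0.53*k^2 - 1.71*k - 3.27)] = (0.247192*k^2 + 0.797544*k - 0.44*(1.06*k + 1.71)*(2.12*k + 3.42) + 1.525128)/(0.53*k^2 + 1.71*k + 3.27)^3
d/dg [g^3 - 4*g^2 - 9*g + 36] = 3*g^2 - 8*g - 9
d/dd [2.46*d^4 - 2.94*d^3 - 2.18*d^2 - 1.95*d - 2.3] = 9.84*d^3 - 8.82*d^2 - 4.36*d - 1.95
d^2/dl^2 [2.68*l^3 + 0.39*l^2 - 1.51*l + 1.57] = 16.08*l + 0.78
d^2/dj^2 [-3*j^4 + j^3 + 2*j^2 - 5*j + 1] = -36*j^2 + 6*j + 4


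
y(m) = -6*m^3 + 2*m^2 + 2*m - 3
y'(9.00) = -1420.00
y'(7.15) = -889.60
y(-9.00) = 4515.00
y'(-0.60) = -6.88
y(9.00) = -4197.00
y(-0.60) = -2.18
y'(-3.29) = -205.99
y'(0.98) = -11.37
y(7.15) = -2079.61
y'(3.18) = -167.30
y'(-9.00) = -1492.00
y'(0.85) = -7.60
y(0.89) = -3.87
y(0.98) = -4.77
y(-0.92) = 1.52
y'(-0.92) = -16.92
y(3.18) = -169.36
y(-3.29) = 225.74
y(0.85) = -3.54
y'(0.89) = -8.70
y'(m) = -18*m^2 + 4*m + 2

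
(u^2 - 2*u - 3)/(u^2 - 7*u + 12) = (u + 1)/(u - 4)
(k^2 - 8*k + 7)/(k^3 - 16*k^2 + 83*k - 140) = (k - 1)/(k^2 - 9*k + 20)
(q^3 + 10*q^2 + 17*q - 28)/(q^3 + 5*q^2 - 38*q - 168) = (q - 1)/(q - 6)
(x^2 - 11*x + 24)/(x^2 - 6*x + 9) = (x - 8)/(x - 3)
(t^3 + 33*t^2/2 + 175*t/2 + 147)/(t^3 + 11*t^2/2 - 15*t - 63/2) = (2*t^2 + 19*t + 42)/(2*t^2 - 3*t - 9)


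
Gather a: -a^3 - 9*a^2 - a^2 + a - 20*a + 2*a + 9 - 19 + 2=-a^3 - 10*a^2 - 17*a - 8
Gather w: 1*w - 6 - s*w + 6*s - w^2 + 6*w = 6*s - w^2 + w*(7 - s) - 6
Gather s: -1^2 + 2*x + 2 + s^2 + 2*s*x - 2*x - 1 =s^2 + 2*s*x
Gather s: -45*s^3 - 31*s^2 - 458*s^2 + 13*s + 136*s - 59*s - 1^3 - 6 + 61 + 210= -45*s^3 - 489*s^2 + 90*s + 264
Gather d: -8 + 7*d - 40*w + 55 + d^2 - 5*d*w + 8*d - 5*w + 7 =d^2 + d*(15 - 5*w) - 45*w + 54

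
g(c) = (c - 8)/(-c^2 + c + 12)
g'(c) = (c - 8)*(2*c - 1)/(-c^2 + c + 12)^2 + 1/(-c^2 + c + 12)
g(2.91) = -0.79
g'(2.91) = -0.44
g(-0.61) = -0.78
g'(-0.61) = 0.25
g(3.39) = -1.18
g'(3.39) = -1.50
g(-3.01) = 157.06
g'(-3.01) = 15714.27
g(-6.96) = 0.34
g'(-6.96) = 0.10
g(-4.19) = 1.25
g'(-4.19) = 1.10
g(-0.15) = -0.69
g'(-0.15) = 0.16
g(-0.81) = -0.84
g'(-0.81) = 0.30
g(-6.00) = 0.47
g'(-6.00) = 0.17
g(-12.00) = 0.14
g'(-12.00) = 0.02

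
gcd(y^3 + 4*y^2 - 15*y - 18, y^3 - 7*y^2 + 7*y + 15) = y^2 - 2*y - 3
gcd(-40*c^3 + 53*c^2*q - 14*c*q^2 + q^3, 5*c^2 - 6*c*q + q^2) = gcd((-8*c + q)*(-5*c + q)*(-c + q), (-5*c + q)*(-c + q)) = 5*c^2 - 6*c*q + q^2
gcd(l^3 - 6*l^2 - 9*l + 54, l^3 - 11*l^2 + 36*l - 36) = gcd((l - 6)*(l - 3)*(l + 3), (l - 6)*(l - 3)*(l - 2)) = l^2 - 9*l + 18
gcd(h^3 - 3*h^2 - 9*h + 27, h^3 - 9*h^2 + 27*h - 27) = h^2 - 6*h + 9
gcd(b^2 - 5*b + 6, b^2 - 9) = b - 3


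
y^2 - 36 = (y - 6)*(y + 6)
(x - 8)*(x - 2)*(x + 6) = x^3 - 4*x^2 - 44*x + 96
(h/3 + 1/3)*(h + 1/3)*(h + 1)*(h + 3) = h^4/3 + 16*h^3/9 + 26*h^2/9 + 16*h/9 + 1/3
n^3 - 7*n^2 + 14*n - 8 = (n - 4)*(n - 2)*(n - 1)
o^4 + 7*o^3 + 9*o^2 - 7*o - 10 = (o - 1)*(o + 1)*(o + 2)*(o + 5)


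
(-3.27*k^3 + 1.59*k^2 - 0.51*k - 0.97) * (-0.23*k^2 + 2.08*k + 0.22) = 0.7521*k^5 - 7.1673*k^4 + 2.7051*k^3 - 0.4879*k^2 - 2.1298*k - 0.2134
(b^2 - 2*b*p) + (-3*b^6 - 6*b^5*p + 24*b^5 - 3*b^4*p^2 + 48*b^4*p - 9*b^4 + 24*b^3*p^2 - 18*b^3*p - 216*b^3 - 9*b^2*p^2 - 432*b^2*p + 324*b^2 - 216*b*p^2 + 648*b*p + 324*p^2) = -3*b^6 - 6*b^5*p + 24*b^5 - 3*b^4*p^2 + 48*b^4*p - 9*b^4 + 24*b^3*p^2 - 18*b^3*p - 216*b^3 - 9*b^2*p^2 - 432*b^2*p + 325*b^2 - 216*b*p^2 + 646*b*p + 324*p^2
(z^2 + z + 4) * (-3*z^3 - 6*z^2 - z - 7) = -3*z^5 - 9*z^4 - 19*z^3 - 32*z^2 - 11*z - 28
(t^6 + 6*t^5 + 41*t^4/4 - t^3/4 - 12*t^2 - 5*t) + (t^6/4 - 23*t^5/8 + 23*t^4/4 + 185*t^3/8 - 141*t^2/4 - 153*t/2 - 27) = 5*t^6/4 + 25*t^5/8 + 16*t^4 + 183*t^3/8 - 189*t^2/4 - 163*t/2 - 27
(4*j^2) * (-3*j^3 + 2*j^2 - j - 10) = -12*j^5 + 8*j^4 - 4*j^3 - 40*j^2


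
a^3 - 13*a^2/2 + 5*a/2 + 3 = (a - 6)*(a - 1)*(a + 1/2)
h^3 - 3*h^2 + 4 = (h - 2)^2*(h + 1)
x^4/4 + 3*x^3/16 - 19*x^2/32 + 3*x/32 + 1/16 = (x/4 + 1/2)*(x - 1)*(x - 1/2)*(x + 1/4)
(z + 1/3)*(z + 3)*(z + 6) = z^3 + 28*z^2/3 + 21*z + 6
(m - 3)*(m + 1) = m^2 - 2*m - 3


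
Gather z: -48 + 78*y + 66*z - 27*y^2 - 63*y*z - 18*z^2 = -27*y^2 + 78*y - 18*z^2 + z*(66 - 63*y) - 48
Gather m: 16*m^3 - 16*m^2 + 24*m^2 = 16*m^3 + 8*m^2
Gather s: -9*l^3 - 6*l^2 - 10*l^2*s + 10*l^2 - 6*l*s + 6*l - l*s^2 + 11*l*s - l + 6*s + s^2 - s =-9*l^3 + 4*l^2 + 5*l + s^2*(1 - l) + s*(-10*l^2 + 5*l + 5)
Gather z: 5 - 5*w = 5 - 5*w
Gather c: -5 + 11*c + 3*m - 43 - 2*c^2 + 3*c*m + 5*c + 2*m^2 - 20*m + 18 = -2*c^2 + c*(3*m + 16) + 2*m^2 - 17*m - 30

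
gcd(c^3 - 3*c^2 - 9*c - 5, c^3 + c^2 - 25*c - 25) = c^2 - 4*c - 5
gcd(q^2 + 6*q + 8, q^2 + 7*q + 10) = q + 2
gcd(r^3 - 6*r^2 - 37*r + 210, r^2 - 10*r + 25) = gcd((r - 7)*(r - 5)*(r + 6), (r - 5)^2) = r - 5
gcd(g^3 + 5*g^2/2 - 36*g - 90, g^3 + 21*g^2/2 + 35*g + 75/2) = g + 5/2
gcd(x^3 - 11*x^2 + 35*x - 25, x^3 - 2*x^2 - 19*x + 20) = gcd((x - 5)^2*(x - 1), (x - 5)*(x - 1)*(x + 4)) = x^2 - 6*x + 5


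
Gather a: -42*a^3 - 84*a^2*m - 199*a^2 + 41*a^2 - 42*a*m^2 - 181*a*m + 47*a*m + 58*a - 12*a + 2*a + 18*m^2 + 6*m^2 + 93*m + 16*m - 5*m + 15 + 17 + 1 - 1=-42*a^3 + a^2*(-84*m - 158) + a*(-42*m^2 - 134*m + 48) + 24*m^2 + 104*m + 32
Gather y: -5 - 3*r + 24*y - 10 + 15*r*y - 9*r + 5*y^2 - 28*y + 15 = -12*r + 5*y^2 + y*(15*r - 4)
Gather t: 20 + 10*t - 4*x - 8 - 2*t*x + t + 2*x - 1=t*(11 - 2*x) - 2*x + 11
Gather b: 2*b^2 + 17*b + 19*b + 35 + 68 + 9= 2*b^2 + 36*b + 112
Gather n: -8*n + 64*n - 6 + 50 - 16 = 56*n + 28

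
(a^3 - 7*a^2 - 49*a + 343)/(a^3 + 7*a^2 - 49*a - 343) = (a - 7)/(a + 7)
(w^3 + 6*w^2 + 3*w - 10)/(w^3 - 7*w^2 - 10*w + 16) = (w + 5)/(w - 8)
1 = 1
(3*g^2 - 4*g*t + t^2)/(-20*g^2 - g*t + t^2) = (-3*g^2 + 4*g*t - t^2)/(20*g^2 + g*t - t^2)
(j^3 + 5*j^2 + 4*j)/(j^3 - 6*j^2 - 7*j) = (j + 4)/(j - 7)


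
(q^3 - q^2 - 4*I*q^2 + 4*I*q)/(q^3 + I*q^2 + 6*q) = (q^2 - q - 4*I*q + 4*I)/(q^2 + I*q + 6)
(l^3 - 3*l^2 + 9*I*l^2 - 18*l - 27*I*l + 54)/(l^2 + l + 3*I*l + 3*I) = (l^2 + l*(-3 + 6*I) - 18*I)/(l + 1)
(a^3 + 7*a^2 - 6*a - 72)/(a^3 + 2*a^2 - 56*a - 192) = (a - 3)/(a - 8)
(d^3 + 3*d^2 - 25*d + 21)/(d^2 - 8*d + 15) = (d^2 + 6*d - 7)/(d - 5)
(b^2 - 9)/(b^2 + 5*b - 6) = (b^2 - 9)/(b^2 + 5*b - 6)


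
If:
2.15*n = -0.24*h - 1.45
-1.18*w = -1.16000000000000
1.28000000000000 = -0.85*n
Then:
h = 7.45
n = -1.51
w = 0.98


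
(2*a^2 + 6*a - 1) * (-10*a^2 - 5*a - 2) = -20*a^4 - 70*a^3 - 24*a^2 - 7*a + 2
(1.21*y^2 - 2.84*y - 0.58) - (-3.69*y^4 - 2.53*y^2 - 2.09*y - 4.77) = 3.69*y^4 + 3.74*y^2 - 0.75*y + 4.19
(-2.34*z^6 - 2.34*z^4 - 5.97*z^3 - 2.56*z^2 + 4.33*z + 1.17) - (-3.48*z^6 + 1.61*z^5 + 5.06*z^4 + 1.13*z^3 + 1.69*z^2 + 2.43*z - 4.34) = 1.14*z^6 - 1.61*z^5 - 7.4*z^4 - 7.1*z^3 - 4.25*z^2 + 1.9*z + 5.51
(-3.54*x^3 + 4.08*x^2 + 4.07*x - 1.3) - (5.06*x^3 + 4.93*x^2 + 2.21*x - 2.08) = -8.6*x^3 - 0.85*x^2 + 1.86*x + 0.78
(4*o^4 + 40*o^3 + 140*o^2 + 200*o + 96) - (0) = 4*o^4 + 40*o^3 + 140*o^2 + 200*o + 96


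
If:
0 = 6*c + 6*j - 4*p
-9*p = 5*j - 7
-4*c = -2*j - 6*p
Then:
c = 11/8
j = -5/8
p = 9/8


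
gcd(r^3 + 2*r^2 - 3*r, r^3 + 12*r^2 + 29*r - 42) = r - 1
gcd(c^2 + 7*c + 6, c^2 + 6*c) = c + 6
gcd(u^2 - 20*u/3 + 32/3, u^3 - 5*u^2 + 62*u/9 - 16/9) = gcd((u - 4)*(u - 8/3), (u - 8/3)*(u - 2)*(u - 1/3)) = u - 8/3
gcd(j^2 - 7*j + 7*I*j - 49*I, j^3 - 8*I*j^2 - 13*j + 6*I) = 1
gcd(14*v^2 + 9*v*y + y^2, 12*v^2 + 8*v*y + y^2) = 2*v + y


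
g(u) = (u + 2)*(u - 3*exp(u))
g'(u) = u + (1 - 3*exp(u))*(u + 2) - 3*exp(u)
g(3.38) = -455.86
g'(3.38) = -553.40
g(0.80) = -16.45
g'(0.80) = -21.77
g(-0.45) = -3.66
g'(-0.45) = -3.78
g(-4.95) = 14.67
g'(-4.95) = -7.86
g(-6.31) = 27.22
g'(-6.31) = -10.60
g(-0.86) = -2.43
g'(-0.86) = -2.44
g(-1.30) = -1.48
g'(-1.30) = -1.99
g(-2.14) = 0.35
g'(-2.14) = -2.58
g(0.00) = -6.00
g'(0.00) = -7.00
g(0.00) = -6.00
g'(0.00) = -7.00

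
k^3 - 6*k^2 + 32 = (k - 4)^2*(k + 2)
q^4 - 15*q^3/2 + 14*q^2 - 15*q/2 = q*(q - 5)*(q - 3/2)*(q - 1)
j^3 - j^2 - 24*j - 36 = (j - 6)*(j + 2)*(j + 3)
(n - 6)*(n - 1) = n^2 - 7*n + 6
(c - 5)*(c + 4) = c^2 - c - 20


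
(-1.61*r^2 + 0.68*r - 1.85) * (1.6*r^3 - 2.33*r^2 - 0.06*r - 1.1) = -2.576*r^5 + 4.8393*r^4 - 4.4478*r^3 + 6.0407*r^2 - 0.637*r + 2.035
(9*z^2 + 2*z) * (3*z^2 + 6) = 27*z^4 + 6*z^3 + 54*z^2 + 12*z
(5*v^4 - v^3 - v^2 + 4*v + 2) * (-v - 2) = -5*v^5 - 9*v^4 + 3*v^3 - 2*v^2 - 10*v - 4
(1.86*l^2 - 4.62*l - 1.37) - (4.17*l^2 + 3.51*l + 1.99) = -2.31*l^2 - 8.13*l - 3.36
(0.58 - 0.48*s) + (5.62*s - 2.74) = 5.14*s - 2.16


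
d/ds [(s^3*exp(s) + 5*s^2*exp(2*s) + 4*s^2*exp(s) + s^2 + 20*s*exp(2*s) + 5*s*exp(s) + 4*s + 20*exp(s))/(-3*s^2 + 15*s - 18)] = (-s^5*exp(s) - 10*s^4*exp(2*s) + 10*s^3*exp(2*s) + 19*s^3*exp(s) + 185*s^2*exp(2*s) - 12*s^2*exp(s) + 9*s^2 - 300*s*exp(2*s) + 62*s*exp(s) - 12*s - 120*exp(2*s) - 250*exp(s) - 24)/(3*(s^4 - 10*s^3 + 37*s^2 - 60*s + 36))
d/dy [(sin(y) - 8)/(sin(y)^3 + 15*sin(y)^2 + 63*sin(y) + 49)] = (23*sin(y) + cos(2*y) + 78)*cos(y)/((sin(y) + 1)^2*(sin(y) + 7)^3)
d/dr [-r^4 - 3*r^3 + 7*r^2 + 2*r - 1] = -4*r^3 - 9*r^2 + 14*r + 2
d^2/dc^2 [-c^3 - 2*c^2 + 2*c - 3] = -6*c - 4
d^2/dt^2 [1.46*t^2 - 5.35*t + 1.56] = 2.92000000000000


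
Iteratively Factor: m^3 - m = (m - 1)*(m^2 + m) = m*(m - 1)*(m + 1)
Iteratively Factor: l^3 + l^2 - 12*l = (l)*(l^2 + l - 12) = l*(l - 3)*(l + 4)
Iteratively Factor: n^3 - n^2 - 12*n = (n + 3)*(n^2 - 4*n) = (n - 4)*(n + 3)*(n)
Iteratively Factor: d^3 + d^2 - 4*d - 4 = (d - 2)*(d^2 + 3*d + 2) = (d - 2)*(d + 2)*(d + 1)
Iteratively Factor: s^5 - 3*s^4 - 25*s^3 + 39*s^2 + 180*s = (s + 3)*(s^4 - 6*s^3 - 7*s^2 + 60*s) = (s + 3)^2*(s^3 - 9*s^2 + 20*s) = (s - 4)*(s + 3)^2*(s^2 - 5*s) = (s - 5)*(s - 4)*(s + 3)^2*(s)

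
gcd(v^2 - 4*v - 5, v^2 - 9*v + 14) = 1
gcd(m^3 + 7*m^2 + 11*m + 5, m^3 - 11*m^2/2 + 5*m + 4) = 1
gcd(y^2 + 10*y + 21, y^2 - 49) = y + 7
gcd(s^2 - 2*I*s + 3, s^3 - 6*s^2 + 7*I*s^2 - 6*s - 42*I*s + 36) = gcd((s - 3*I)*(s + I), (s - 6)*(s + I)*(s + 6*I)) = s + I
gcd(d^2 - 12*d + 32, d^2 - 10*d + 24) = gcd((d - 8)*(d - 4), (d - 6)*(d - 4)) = d - 4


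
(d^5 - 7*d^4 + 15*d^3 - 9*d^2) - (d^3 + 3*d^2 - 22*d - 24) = d^5 - 7*d^4 + 14*d^3 - 12*d^2 + 22*d + 24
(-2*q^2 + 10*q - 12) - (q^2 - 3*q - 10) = -3*q^2 + 13*q - 2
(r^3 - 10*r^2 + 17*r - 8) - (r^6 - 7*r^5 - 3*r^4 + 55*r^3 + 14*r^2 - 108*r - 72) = -r^6 + 7*r^5 + 3*r^4 - 54*r^3 - 24*r^2 + 125*r + 64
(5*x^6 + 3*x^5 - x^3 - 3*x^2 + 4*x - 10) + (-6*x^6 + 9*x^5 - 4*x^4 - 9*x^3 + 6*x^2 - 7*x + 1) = -x^6 + 12*x^5 - 4*x^4 - 10*x^3 + 3*x^2 - 3*x - 9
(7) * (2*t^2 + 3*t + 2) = 14*t^2 + 21*t + 14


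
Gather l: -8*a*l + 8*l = l*(8 - 8*a)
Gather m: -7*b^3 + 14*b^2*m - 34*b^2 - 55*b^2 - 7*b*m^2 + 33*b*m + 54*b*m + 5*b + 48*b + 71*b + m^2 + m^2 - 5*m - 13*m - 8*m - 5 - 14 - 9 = -7*b^3 - 89*b^2 + 124*b + m^2*(2 - 7*b) + m*(14*b^2 + 87*b - 26) - 28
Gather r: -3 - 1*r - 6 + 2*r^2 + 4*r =2*r^2 + 3*r - 9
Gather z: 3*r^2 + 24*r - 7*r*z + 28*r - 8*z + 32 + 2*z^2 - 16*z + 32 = 3*r^2 + 52*r + 2*z^2 + z*(-7*r - 24) + 64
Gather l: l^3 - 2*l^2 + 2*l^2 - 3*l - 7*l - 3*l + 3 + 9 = l^3 - 13*l + 12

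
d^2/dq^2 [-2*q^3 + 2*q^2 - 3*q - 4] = 4 - 12*q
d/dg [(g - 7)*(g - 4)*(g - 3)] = 3*g^2 - 28*g + 61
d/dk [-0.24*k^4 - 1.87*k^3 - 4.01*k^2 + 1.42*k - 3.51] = -0.96*k^3 - 5.61*k^2 - 8.02*k + 1.42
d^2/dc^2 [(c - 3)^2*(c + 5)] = 6*c - 2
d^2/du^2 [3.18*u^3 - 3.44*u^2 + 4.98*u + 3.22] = 19.08*u - 6.88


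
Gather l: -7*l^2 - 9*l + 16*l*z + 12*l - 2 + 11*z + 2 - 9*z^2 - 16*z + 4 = -7*l^2 + l*(16*z + 3) - 9*z^2 - 5*z + 4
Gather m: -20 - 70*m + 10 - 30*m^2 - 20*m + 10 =-30*m^2 - 90*m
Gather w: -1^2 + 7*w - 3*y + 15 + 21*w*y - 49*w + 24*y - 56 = w*(21*y - 42) + 21*y - 42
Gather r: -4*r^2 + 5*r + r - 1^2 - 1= -4*r^2 + 6*r - 2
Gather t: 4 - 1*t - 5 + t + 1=0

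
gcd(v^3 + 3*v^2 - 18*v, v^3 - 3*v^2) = v^2 - 3*v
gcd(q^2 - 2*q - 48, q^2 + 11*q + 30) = q + 6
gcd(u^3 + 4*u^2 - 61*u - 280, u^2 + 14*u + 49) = u + 7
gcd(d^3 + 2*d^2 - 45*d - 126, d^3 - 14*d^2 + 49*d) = d - 7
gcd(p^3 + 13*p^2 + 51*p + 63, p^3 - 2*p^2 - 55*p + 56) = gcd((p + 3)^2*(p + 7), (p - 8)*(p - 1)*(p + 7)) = p + 7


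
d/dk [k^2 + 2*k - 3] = 2*k + 2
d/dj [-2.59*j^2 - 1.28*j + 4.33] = -5.18*j - 1.28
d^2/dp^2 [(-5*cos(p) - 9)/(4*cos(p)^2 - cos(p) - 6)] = (-180*(1 - cos(2*p))^2*cos(p) - 149*(1 - cos(2*p))^2 + 79*cos(p) - 1171*cos(2*p)/2 - 273*cos(3*p) + 40*cos(5*p) + 801/2)/(cos(p) - 2*cos(2*p) + 4)^3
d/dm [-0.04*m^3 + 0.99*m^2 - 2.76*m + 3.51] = -0.12*m^2 + 1.98*m - 2.76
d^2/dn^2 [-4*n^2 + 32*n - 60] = -8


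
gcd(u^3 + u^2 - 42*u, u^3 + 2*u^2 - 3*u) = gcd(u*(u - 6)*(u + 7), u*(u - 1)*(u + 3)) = u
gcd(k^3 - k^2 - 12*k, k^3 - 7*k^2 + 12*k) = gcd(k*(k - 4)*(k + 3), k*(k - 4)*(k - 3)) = k^2 - 4*k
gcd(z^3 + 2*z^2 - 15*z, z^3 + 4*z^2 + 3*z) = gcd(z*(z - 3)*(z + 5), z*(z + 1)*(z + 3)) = z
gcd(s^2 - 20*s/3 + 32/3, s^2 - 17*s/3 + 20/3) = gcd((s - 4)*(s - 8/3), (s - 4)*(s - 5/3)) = s - 4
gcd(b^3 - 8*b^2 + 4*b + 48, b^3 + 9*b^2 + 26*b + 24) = b + 2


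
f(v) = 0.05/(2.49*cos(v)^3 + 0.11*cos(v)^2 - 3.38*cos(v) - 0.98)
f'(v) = 0.05*(7.47*sin(v)*cos(v)^2 + 0.22*sin(v)*cos(v) - 3.38*sin(v))/(2.49*cos(v)^3 + 0.11*cos(v)^2 - 3.38*cos(v) - 0.98)^2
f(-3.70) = 0.11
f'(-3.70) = 0.24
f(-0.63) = -0.02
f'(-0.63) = -0.01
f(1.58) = -0.05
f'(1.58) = -0.19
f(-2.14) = 0.10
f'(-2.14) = 0.24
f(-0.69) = -0.02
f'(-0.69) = -0.01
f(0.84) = -0.02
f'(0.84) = 0.00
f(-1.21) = -0.02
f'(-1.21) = 0.03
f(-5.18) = -0.02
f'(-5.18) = -0.02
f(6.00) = -0.03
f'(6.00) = -0.01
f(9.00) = 0.16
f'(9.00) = 0.57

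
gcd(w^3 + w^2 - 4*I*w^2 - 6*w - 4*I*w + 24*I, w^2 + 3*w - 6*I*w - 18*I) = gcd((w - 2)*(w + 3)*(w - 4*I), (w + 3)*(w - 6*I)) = w + 3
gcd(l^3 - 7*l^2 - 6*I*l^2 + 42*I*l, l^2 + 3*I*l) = l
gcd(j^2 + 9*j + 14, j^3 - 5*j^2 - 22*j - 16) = j + 2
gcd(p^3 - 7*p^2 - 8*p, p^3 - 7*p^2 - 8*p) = p^3 - 7*p^2 - 8*p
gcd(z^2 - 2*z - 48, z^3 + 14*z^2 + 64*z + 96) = z + 6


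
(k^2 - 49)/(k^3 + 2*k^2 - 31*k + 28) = (k - 7)/(k^2 - 5*k + 4)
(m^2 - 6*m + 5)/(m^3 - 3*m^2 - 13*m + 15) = 1/(m + 3)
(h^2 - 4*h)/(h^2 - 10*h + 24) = h/(h - 6)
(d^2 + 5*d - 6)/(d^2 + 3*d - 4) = (d + 6)/(d + 4)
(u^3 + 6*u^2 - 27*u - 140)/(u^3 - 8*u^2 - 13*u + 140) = (u + 7)/(u - 7)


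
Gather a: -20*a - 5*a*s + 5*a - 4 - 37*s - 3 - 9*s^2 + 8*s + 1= a*(-5*s - 15) - 9*s^2 - 29*s - 6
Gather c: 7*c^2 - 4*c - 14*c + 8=7*c^2 - 18*c + 8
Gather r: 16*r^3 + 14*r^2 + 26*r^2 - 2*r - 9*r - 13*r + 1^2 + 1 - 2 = 16*r^3 + 40*r^2 - 24*r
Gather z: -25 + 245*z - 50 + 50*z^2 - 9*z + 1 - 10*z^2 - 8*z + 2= 40*z^2 + 228*z - 72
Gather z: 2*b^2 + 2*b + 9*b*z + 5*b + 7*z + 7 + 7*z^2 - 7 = 2*b^2 + 7*b + 7*z^2 + z*(9*b + 7)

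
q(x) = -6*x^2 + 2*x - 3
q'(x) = 2 - 12*x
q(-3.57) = -86.61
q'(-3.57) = 44.84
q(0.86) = -5.72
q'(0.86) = -8.32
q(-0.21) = -3.68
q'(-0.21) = 4.52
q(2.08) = -24.80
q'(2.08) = -22.96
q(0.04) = -2.93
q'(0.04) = 1.52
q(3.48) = -68.70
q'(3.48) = -39.76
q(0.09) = -2.87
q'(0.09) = 0.92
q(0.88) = -5.89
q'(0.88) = -8.56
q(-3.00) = -63.00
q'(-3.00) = 38.00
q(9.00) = -471.00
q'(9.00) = -106.00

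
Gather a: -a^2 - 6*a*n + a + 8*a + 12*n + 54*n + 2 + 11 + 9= -a^2 + a*(9 - 6*n) + 66*n + 22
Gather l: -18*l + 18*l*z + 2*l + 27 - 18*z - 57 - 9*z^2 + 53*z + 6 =l*(18*z - 16) - 9*z^2 + 35*z - 24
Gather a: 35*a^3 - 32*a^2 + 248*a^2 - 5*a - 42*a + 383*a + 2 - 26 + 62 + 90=35*a^3 + 216*a^2 + 336*a + 128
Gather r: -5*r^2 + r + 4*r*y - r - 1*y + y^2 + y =-5*r^2 + 4*r*y + y^2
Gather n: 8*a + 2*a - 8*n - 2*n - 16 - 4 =10*a - 10*n - 20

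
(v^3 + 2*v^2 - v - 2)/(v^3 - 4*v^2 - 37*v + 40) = (v^2 + 3*v + 2)/(v^2 - 3*v - 40)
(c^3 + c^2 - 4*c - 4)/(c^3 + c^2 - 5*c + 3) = (c^3 + c^2 - 4*c - 4)/(c^3 + c^2 - 5*c + 3)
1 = 1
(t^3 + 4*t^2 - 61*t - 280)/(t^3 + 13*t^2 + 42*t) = (t^2 - 3*t - 40)/(t*(t + 6))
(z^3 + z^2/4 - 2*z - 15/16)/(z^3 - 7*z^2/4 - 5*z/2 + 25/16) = (4*z^2 - 4*z - 3)/(4*z^2 - 12*z + 5)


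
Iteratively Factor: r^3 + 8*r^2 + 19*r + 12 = (r + 3)*(r^2 + 5*r + 4) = (r + 3)*(r + 4)*(r + 1)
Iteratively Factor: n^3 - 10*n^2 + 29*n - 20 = (n - 4)*(n^2 - 6*n + 5) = (n - 4)*(n - 1)*(n - 5)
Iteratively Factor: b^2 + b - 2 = (b + 2)*(b - 1)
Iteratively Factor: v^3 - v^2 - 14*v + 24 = (v + 4)*(v^2 - 5*v + 6) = (v - 2)*(v + 4)*(v - 3)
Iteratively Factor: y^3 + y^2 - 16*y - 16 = (y + 4)*(y^2 - 3*y - 4) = (y + 1)*(y + 4)*(y - 4)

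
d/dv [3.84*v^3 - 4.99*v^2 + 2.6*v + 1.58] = 11.52*v^2 - 9.98*v + 2.6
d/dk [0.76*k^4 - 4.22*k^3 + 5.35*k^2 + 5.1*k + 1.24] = 3.04*k^3 - 12.66*k^2 + 10.7*k + 5.1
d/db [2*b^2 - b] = 4*b - 1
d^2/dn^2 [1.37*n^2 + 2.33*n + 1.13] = 2.74000000000000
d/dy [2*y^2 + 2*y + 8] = 4*y + 2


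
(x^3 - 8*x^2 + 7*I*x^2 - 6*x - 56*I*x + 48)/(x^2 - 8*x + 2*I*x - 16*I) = (x^2 + 7*I*x - 6)/(x + 2*I)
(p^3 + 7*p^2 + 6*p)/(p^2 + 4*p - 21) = p*(p^2 + 7*p + 6)/(p^2 + 4*p - 21)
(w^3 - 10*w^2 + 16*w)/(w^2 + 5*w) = (w^2 - 10*w + 16)/(w + 5)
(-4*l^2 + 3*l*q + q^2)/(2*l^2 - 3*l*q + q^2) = (4*l + q)/(-2*l + q)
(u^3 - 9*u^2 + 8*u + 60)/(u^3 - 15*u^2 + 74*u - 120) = (u + 2)/(u - 4)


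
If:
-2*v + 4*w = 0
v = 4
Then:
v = 4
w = 2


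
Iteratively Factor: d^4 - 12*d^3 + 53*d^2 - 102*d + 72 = (d - 4)*(d^3 - 8*d^2 + 21*d - 18) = (d - 4)*(d - 2)*(d^2 - 6*d + 9) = (d - 4)*(d - 3)*(d - 2)*(d - 3)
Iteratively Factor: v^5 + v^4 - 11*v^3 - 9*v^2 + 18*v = (v - 1)*(v^4 + 2*v^3 - 9*v^2 - 18*v) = (v - 1)*(v + 2)*(v^3 - 9*v) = (v - 3)*(v - 1)*(v + 2)*(v^2 + 3*v) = (v - 3)*(v - 1)*(v + 2)*(v + 3)*(v)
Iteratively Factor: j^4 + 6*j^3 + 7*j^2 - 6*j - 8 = (j - 1)*(j^3 + 7*j^2 + 14*j + 8) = (j - 1)*(j + 2)*(j^2 + 5*j + 4) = (j - 1)*(j + 1)*(j + 2)*(j + 4)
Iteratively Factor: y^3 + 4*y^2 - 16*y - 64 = (y + 4)*(y^2 - 16) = (y + 4)^2*(y - 4)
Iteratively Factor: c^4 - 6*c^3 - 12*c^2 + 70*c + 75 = (c - 5)*(c^3 - c^2 - 17*c - 15) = (c - 5)^2*(c^2 + 4*c + 3) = (c - 5)^2*(c + 3)*(c + 1)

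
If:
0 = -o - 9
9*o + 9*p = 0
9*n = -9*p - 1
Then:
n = -82/9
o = -9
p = 9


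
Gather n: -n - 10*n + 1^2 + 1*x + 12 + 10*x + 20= -11*n + 11*x + 33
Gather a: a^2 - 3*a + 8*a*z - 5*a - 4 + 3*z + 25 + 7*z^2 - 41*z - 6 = a^2 + a*(8*z - 8) + 7*z^2 - 38*z + 15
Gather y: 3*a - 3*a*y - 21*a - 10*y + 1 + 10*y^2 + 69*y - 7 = -18*a + 10*y^2 + y*(59 - 3*a) - 6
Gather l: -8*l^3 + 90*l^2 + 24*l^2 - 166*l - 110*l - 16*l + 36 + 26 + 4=-8*l^3 + 114*l^2 - 292*l + 66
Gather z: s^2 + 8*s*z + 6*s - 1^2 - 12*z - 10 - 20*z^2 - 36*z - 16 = s^2 + 6*s - 20*z^2 + z*(8*s - 48) - 27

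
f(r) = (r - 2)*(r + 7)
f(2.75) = 7.31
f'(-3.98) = -2.96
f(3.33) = 13.74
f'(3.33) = 11.66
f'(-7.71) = -10.42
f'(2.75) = 10.50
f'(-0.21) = 4.58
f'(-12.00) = -19.00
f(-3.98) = -18.06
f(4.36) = 26.81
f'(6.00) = 17.00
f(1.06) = -7.58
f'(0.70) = 6.40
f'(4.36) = 13.72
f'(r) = 2*r + 5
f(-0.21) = -15.01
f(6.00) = 52.00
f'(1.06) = 7.12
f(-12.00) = 70.00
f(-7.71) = 6.89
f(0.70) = -10.01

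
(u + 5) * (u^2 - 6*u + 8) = u^3 - u^2 - 22*u + 40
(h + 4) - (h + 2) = 2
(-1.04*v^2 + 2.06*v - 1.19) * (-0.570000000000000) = 0.5928*v^2 - 1.1742*v + 0.6783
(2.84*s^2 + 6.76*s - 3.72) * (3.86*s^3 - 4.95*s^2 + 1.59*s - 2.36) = 10.9624*s^5 + 12.0356*s^4 - 43.3056*s^3 + 22.46*s^2 - 21.8684*s + 8.7792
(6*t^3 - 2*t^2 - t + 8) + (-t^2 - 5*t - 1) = 6*t^3 - 3*t^2 - 6*t + 7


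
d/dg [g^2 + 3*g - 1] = 2*g + 3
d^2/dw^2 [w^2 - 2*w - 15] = 2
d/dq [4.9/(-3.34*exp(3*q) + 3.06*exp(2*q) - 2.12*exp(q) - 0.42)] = (49.098*exp(2*q) - 29.988*exp(q) + 10.388)*exp(q)/(3.34*exp(3*q) - 3.06*exp(2*q) + 2.12*exp(q) + 0.42)^2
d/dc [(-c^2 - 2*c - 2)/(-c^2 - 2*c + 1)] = -(6*c + 6)/(c^2 + 2*c - 1)^2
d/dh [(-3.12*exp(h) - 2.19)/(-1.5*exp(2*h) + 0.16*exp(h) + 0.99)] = (-(3.0*exp(h) - 0.16)*(3.12*exp(h) + 2.19) + 4.68*exp(2*h) - 0.4992*exp(h) - 3.0888)*exp(h)/(-1.5*exp(2*h) + 0.16*exp(h) + 0.99)^2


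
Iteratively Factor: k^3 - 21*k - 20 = (k + 1)*(k^2 - k - 20) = (k + 1)*(k + 4)*(k - 5)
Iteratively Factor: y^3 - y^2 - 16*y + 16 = (y - 1)*(y^2 - 16) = (y - 1)*(y + 4)*(y - 4)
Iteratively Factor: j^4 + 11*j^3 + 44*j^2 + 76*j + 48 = (j + 3)*(j^3 + 8*j^2 + 20*j + 16) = (j + 2)*(j + 3)*(j^2 + 6*j + 8) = (j + 2)^2*(j + 3)*(j + 4)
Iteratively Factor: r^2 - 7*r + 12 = (r - 4)*(r - 3)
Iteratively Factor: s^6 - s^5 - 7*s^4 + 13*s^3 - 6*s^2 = (s - 1)*(s^5 - 7*s^3 + 6*s^2) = (s - 1)*(s + 3)*(s^4 - 3*s^3 + 2*s^2) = (s - 2)*(s - 1)*(s + 3)*(s^3 - s^2) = (s - 2)*(s - 1)^2*(s + 3)*(s^2) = s*(s - 2)*(s - 1)^2*(s + 3)*(s)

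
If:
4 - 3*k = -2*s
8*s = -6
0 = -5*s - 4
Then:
No Solution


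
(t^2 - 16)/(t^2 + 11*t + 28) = (t - 4)/(t + 7)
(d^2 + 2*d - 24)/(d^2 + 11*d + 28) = (d^2 + 2*d - 24)/(d^2 + 11*d + 28)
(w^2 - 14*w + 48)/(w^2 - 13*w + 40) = (w - 6)/(w - 5)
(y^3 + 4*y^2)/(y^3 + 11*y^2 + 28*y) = y/(y + 7)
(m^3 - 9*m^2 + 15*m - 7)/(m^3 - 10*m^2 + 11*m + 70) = (m^2 - 2*m + 1)/(m^2 - 3*m - 10)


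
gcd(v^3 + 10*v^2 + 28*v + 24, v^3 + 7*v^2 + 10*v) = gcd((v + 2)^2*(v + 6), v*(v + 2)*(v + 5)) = v + 2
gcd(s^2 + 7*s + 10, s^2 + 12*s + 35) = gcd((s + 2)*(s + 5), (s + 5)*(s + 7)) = s + 5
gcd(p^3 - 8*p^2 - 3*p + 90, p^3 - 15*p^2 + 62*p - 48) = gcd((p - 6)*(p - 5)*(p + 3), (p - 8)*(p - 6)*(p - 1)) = p - 6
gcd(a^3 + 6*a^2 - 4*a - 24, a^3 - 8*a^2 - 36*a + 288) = a + 6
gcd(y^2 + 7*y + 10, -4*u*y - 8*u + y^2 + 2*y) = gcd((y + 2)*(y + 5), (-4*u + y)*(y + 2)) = y + 2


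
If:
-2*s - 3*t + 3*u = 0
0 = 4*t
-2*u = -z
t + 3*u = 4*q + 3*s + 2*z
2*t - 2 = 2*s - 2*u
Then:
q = 11/4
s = -3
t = 0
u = -2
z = -4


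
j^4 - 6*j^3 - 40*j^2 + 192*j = j*(j - 8)*(j - 4)*(j + 6)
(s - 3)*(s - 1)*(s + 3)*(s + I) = s^4 - s^3 + I*s^3 - 9*s^2 - I*s^2 + 9*s - 9*I*s + 9*I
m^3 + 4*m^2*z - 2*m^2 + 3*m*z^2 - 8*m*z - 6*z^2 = (m - 2)*(m + z)*(m + 3*z)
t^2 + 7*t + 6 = (t + 1)*(t + 6)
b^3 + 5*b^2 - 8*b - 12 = (b - 2)*(b + 1)*(b + 6)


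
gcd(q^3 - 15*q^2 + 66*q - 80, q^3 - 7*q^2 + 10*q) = q^2 - 7*q + 10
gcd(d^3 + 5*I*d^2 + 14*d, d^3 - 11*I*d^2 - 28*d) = d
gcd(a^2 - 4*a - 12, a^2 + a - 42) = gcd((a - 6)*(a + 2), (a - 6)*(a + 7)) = a - 6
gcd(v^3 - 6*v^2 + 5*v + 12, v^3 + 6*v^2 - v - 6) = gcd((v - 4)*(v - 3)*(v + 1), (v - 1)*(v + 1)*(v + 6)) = v + 1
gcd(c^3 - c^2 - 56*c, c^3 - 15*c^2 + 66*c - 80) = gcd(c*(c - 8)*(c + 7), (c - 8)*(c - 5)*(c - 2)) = c - 8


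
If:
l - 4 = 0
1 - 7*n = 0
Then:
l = 4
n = 1/7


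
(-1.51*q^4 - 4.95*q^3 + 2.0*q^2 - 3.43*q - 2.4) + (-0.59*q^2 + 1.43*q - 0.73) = -1.51*q^4 - 4.95*q^3 + 1.41*q^2 - 2.0*q - 3.13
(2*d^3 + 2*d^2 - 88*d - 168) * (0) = 0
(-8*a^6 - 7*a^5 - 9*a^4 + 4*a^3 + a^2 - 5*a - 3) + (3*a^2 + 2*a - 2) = -8*a^6 - 7*a^5 - 9*a^4 + 4*a^3 + 4*a^2 - 3*a - 5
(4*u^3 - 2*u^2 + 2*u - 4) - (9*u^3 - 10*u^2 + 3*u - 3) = -5*u^3 + 8*u^2 - u - 1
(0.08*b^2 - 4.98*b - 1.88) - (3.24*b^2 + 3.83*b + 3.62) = -3.16*b^2 - 8.81*b - 5.5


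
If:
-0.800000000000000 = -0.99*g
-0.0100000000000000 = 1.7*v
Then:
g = 0.81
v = -0.01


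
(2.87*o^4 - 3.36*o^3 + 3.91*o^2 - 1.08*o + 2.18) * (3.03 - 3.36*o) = -9.6432*o^5 + 19.9857*o^4 - 23.3184*o^3 + 15.4761*o^2 - 10.5972*o + 6.6054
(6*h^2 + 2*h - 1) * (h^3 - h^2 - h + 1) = 6*h^5 - 4*h^4 - 9*h^3 + 5*h^2 + 3*h - 1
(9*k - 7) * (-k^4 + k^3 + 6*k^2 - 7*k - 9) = -9*k^5 + 16*k^4 + 47*k^3 - 105*k^2 - 32*k + 63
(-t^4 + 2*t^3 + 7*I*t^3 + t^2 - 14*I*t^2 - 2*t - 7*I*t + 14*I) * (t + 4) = -t^5 - 2*t^4 + 7*I*t^4 + 9*t^3 + 14*I*t^3 + 2*t^2 - 63*I*t^2 - 8*t - 14*I*t + 56*I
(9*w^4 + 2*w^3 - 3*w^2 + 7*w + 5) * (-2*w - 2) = -18*w^5 - 22*w^4 + 2*w^3 - 8*w^2 - 24*w - 10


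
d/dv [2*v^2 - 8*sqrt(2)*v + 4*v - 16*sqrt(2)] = 4*v - 8*sqrt(2) + 4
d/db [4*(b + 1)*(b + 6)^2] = 4*(b + 6)*(3*b + 8)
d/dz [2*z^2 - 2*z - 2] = 4*z - 2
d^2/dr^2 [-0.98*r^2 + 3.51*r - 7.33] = -1.96000000000000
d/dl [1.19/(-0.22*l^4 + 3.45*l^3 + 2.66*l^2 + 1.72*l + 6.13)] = (1.0472*l^3 - 12.3165*l^2 - 6.3308*l - 2.0468)/(-0.22*l^4 + 3.45*l^3 + 2.66*l^2 + 1.72*l + 6.13)^2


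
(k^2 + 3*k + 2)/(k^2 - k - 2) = (k + 2)/(k - 2)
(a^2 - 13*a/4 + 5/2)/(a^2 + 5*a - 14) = (a - 5/4)/(a + 7)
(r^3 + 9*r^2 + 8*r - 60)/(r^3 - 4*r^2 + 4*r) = (r^2 + 11*r + 30)/(r*(r - 2))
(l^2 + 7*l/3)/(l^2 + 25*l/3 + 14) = l/(l + 6)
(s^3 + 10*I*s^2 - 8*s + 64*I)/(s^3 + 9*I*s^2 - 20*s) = (s^2 + 6*I*s + 16)/(s*(s + 5*I))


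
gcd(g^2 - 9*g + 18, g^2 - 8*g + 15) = g - 3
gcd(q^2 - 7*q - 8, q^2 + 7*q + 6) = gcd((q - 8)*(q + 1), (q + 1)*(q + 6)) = q + 1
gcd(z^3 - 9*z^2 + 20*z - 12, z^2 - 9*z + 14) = z - 2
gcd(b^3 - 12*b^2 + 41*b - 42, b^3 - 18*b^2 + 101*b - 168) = b^2 - 10*b + 21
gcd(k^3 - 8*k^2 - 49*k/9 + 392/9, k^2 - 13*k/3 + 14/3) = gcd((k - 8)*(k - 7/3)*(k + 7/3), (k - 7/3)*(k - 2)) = k - 7/3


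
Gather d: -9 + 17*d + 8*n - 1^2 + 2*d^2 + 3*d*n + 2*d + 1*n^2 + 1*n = 2*d^2 + d*(3*n + 19) + n^2 + 9*n - 10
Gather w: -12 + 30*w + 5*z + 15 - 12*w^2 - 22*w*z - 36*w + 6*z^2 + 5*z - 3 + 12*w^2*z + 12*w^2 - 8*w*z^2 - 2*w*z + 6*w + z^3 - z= 12*w^2*z + w*(-8*z^2 - 24*z) + z^3 + 6*z^2 + 9*z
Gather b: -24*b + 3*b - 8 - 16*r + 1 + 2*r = -21*b - 14*r - 7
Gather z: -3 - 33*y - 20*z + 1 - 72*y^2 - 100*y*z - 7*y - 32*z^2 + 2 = -72*y^2 - 40*y - 32*z^2 + z*(-100*y - 20)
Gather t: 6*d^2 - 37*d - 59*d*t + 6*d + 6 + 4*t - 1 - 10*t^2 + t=6*d^2 - 31*d - 10*t^2 + t*(5 - 59*d) + 5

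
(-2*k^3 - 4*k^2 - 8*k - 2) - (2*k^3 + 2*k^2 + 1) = -4*k^3 - 6*k^2 - 8*k - 3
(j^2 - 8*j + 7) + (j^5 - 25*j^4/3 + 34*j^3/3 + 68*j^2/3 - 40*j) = j^5 - 25*j^4/3 + 34*j^3/3 + 71*j^2/3 - 48*j + 7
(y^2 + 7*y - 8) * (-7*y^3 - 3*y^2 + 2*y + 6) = -7*y^5 - 52*y^4 + 37*y^3 + 44*y^2 + 26*y - 48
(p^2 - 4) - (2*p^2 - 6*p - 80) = -p^2 + 6*p + 76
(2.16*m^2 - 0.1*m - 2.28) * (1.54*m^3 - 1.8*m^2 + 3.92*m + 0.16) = 3.3264*m^5 - 4.042*m^4 + 5.136*m^3 + 4.0576*m^2 - 8.9536*m - 0.3648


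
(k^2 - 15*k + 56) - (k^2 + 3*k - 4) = 60 - 18*k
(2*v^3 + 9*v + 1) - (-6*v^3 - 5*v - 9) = 8*v^3 + 14*v + 10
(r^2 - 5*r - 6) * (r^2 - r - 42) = r^4 - 6*r^3 - 43*r^2 + 216*r + 252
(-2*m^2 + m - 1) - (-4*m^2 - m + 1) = 2*m^2 + 2*m - 2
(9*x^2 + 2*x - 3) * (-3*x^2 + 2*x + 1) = -27*x^4 + 12*x^3 + 22*x^2 - 4*x - 3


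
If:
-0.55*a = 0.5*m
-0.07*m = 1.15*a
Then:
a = 0.00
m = 0.00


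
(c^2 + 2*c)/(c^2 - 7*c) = (c + 2)/(c - 7)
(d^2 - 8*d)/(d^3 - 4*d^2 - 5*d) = (8 - d)/(-d^2 + 4*d + 5)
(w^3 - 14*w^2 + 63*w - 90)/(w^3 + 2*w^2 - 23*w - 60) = (w^2 - 9*w + 18)/(w^2 + 7*w + 12)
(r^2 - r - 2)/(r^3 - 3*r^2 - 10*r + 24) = (r + 1)/(r^2 - r - 12)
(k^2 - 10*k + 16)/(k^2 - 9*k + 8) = (k - 2)/(k - 1)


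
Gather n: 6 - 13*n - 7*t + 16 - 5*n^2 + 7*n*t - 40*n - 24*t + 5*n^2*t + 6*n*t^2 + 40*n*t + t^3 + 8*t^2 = n^2*(5*t - 5) + n*(6*t^2 + 47*t - 53) + t^3 + 8*t^2 - 31*t + 22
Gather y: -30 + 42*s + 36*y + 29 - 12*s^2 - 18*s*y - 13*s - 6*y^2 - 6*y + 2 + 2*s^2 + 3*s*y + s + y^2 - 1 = -10*s^2 + 30*s - 5*y^2 + y*(30 - 15*s)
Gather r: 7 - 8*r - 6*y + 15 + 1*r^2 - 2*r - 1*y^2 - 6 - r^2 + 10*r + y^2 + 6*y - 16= 0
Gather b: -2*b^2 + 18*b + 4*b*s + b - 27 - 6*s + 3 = -2*b^2 + b*(4*s + 19) - 6*s - 24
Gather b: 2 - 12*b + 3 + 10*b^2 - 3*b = 10*b^2 - 15*b + 5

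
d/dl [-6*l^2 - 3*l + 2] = -12*l - 3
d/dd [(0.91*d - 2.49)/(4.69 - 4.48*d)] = (32.301437 - 30.855104*d)/(4.48*d - 4.69)^3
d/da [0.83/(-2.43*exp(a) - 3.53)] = 2.0169*exp(a)/(2.43*exp(a) + 3.53)^2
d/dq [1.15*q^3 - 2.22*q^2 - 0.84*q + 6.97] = 3.45*q^2 - 4.44*q - 0.84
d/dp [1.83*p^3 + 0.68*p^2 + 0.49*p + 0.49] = 5.49*p^2 + 1.36*p + 0.49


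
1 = 1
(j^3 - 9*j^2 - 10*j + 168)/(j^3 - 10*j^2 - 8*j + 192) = (j - 7)/(j - 8)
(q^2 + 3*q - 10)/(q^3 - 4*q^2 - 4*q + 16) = (q + 5)/(q^2 - 2*q - 8)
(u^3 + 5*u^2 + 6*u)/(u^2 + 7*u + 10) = u*(u + 3)/(u + 5)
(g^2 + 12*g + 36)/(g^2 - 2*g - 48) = (g + 6)/(g - 8)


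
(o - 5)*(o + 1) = o^2 - 4*o - 5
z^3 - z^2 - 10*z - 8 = (z - 4)*(z + 1)*(z + 2)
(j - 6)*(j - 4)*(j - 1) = j^3 - 11*j^2 + 34*j - 24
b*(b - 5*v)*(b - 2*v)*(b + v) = b^4 - 6*b^3*v + 3*b^2*v^2 + 10*b*v^3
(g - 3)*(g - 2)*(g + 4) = g^3 - g^2 - 14*g + 24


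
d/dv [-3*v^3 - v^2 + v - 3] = -9*v^2 - 2*v + 1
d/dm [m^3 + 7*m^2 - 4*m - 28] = 3*m^2 + 14*m - 4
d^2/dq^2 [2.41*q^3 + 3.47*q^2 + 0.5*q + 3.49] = 14.46*q + 6.94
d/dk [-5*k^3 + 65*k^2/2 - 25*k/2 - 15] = -15*k^2 + 65*k - 25/2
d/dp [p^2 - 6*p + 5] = 2*p - 6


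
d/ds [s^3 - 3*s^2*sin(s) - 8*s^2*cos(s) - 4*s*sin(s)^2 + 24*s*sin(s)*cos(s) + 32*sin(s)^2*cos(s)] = 8*s^2*sin(s) - 3*s^2*cos(s) + 3*s^2 - 6*s*sin(s) - 4*s*sin(2*s) - 16*s*cos(s) + 24*s*cos(2*s) - 8*sin(s) + 12*sin(2*s) + 24*sin(3*s) + 2*cos(2*s) - 2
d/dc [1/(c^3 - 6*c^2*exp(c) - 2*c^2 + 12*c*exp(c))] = (6*c^2*exp(c) - 3*c^2 + 4*c - 12*exp(c))/(c^2*(c^2 - 6*c*exp(c) - 2*c + 12*exp(c))^2)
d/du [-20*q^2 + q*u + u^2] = q + 2*u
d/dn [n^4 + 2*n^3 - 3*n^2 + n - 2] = 4*n^3 + 6*n^2 - 6*n + 1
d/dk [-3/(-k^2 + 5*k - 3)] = 3*(5 - 2*k)/(k^2 - 5*k + 3)^2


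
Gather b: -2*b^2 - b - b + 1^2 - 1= -2*b^2 - 2*b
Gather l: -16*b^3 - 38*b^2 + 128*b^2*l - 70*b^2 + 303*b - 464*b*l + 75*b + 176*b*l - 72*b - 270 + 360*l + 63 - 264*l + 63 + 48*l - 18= -16*b^3 - 108*b^2 + 306*b + l*(128*b^2 - 288*b + 144) - 162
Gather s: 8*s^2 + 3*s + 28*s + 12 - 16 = 8*s^2 + 31*s - 4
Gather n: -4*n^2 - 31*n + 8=-4*n^2 - 31*n + 8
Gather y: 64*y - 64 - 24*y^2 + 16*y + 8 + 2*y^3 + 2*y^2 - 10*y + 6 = 2*y^3 - 22*y^2 + 70*y - 50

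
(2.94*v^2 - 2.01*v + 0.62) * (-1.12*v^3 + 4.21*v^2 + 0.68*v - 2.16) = -3.2928*v^5 + 14.6286*v^4 - 7.1573*v^3 - 5.107*v^2 + 4.7632*v - 1.3392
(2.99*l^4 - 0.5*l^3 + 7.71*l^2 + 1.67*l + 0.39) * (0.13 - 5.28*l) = -15.7872*l^5 + 3.0287*l^4 - 40.7738*l^3 - 7.8153*l^2 - 1.8421*l + 0.0507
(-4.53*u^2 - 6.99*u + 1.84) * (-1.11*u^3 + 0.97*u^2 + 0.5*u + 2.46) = 5.0283*u^5 + 3.3648*u^4 - 11.0877*u^3 - 12.854*u^2 - 16.2754*u + 4.5264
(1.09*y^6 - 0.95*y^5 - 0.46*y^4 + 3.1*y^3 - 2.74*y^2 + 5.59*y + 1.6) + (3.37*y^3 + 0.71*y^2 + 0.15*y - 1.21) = 1.09*y^6 - 0.95*y^5 - 0.46*y^4 + 6.47*y^3 - 2.03*y^2 + 5.74*y + 0.39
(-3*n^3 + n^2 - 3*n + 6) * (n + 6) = -3*n^4 - 17*n^3 + 3*n^2 - 12*n + 36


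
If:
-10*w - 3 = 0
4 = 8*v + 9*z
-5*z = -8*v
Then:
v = 5/28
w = -3/10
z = 2/7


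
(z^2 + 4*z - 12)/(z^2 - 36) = (z - 2)/(z - 6)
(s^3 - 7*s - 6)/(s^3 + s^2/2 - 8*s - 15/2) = 2*(s + 2)/(2*s + 5)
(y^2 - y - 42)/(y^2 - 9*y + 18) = (y^2 - y - 42)/(y^2 - 9*y + 18)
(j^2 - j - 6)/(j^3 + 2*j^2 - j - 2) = (j - 3)/(j^2 - 1)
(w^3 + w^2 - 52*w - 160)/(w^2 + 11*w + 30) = (w^2 - 4*w - 32)/(w + 6)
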